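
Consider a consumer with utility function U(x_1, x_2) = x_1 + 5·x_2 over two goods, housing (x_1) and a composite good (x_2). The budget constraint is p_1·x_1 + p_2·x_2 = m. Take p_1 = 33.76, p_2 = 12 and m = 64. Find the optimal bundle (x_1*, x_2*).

x_1* = 0, x_2* = 5.3333

Perfect substitutes: compare marginal utility per dollar. 1/p_1 vs 5/p_2 → 0.0296 vs 0.4167.
x_2 gives more utility per dollar, so spend all income on x_2: x_2* = m/p_2, x_1* = 0.
Numerically: x_1* = 0, x_2* = 5.3333.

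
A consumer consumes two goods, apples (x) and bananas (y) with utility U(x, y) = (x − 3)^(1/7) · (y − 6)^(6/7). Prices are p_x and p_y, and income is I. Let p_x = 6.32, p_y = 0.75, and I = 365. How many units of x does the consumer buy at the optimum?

x* = 10.7202

MRS = (1/6)·(y−6)/(x−3). Tangency with p_x/p_y gives y−6 = 6·(p_x/p_y)·(x−3).
After buying the subsistence bundle (3, 6), a share 1/7 of the remaining income goes to x: x* = 3 + 1/7·(I − 3p_x − 6p_y)/p_x.
Discretionary income = 365 − 3·6.32 − 6·0.75 = 341.54; x* = 3 + 1/7·341.54/6.32 = 10.7202.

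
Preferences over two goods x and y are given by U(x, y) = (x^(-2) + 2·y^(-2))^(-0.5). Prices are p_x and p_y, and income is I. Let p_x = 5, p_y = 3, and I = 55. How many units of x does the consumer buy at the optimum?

x* = 5.8008

From the CES first-order condition, (1/2)·(y/x)^(3) = p_x/p_y.
Hence y/x = (2·p_x/p_y)^(1/(3)), i.e. raised to the 1/3 power.
With the ratio pinned down, the budget gives x* = I/(p_x + p_y·(y/x)) and y* = (y/x)·x*.
Numerically y/x = 1.493802, so x* = 55/(5 + 3·1.493802) = 5.8008.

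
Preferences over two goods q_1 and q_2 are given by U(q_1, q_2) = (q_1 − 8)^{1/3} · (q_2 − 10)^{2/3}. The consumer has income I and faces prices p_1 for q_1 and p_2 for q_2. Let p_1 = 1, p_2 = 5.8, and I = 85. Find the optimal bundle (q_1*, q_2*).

Let q_1' = q_1−8, q_2' = q_2−10. MRS = (1/2)·q_2'/q_1' = p_1/p_2.
After buying the subsistence bundle (8, 10), a share 1/3 of the remaining income goes to q_1: q_1* = 8 + 1/3·(I − 8p_1 − 10p_2)/p_1.
Discretionary income = 85 − 8·1 − 10·5.8 = 19; q_1* = 8 + 1/3·19/1 = 14.3333; q_2* = 10 + 2/3·19/5.8 = 12.1839.

q_1* = 14.3333, q_2* = 12.1839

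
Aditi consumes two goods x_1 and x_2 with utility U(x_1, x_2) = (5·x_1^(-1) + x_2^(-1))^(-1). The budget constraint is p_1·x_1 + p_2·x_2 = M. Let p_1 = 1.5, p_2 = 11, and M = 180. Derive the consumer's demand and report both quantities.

x_1* = 54.2726, x_2* = 8.9628

MU_x_1 ∝ 5·x_1^(-2), MU_x_2 ∝ x_2^(-2), so MRS = 5·(x_2/x_1)^(2) = p_1/p_2.
Solve for the ratio: x_2/x_1 = [(1/5)·p_1/p_2]^(0.5).
Substitute x_2 = (x_2/x_1)·x_1 into the budget: x_1* = M/(p_1 + p_2·(x_2/x_1)).
Numerically x_2/x_1 = 0.165145, so x_1* = 180/(1.5 + 11·0.165145) = 54.2726 and x_2* = 0.165145·54.2726 = 8.9628.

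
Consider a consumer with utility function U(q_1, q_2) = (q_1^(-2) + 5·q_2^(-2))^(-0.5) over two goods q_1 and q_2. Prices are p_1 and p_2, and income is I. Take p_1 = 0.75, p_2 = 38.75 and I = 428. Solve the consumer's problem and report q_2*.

q_2* = 10.5984

Numerically q_2/q_1 = 0.459113, so q_1* = 428/(0.75 + 38.75·0.459113) = 23.0844 and q_2* = 0.459113·23.0844 = 10.5984.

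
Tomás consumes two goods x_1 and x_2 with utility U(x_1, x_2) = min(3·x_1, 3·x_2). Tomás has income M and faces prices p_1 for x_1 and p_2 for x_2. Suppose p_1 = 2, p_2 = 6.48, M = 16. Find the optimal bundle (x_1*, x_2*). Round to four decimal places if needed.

With perfect complements, no substitution: consume in ratio x_1:x_2 = 3:3.
Budget: p_1·x_1 + p_2·x_1 = M, so (3·p_1 + 3·p_2)·x_1 = 3·M.
Demand: x_1*(p_1,p_2,M) = 3·M/(3·p_1 + 3·p_2), x_2* = 3·M/(3·p_1 + 3·p_2).
Here 3·2 + 3·6.48 = 25.44, giving x_1* = 1.8868 and x_2* = 1.8868.

x_1* = 1.8868, x_2* = 1.8868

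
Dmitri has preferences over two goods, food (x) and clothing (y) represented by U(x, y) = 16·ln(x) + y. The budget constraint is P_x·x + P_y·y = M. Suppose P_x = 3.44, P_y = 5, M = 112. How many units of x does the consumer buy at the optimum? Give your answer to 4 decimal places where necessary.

x* = 23.2558

At the given prices: x* = 16·5/3.44 = 23.2558.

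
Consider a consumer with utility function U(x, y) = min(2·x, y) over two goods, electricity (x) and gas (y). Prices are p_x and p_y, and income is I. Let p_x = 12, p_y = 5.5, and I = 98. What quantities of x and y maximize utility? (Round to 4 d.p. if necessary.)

Leontief preferences: the optimum is at the kink where x/1 = y/2, i.e. y = 2·x.
Budget: p_x·x + p_y·2·x = I, so (p_x + 2·p_y)·x = I.
Demand: x*(p_x,p_y,I) = I/(p_x + 2·p_y), y* = 2·I/(p_x + 2·p_y).
Here 12 + 2·5.5 = 23, giving x* = 4.2609 and y* = 8.5217.

x* = 4.2609, y* = 8.5217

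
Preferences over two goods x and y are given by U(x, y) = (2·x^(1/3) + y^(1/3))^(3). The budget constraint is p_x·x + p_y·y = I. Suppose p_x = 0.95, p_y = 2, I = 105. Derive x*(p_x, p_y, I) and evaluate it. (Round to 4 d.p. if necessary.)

Numerically y/x = 0.115743, so x* = 105/(0.95 + 2·0.115743) = 88.8711.

x* = 88.8711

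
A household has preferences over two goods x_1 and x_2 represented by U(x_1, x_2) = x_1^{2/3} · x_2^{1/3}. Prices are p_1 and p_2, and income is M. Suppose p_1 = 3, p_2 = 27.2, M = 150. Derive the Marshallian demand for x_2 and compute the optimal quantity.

x_2* = 1.8382

Demand: x_1*(p_1,p_2,M) = 2/3·M/p_1 and x_2* = 1/3·M/p_2.
At p_1=3, p_2=27.2, M=150: x_2* = 1/3·150/27.2 = 1.8382.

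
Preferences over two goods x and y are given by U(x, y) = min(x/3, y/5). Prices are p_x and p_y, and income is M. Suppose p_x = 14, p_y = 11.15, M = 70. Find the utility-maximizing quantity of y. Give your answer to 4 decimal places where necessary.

y* = 3.5806

Leontief preferences: the optimum is at the kink where x/3 = y/5, i.e. y = (5/3)·x.
Budget: p_x·x + p_y·(5/3)·x = M, so (3·p_x + 5·p_y)·x = 3·M.
Demand: x*(p_x,p_y,M) = 3·M/(3·p_x + 5·p_y), y* = 5·M/(3·p_x + 5·p_y).
Here 3·14 + 5·11.15 = 97.75, giving y* = 3.5806.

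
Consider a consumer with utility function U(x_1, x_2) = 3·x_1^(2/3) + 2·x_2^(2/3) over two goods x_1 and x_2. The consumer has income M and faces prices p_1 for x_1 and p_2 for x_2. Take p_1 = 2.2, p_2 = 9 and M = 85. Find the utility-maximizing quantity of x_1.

MU_x_1 ∝ 3·x_1^(-1/3), MU_x_2 ∝ 2·x_2^(-1/3), so MRS = (3/2)·(x_2/x_1)^(1/3) = p_1/p_2.
Hence x_2/x_1 = ((2/3)·p_1/p_2)^(1/(1/3)), i.e. raised to the 3 power.
With the ratio pinned down, the budget gives x_1* = M/(p_1 + p_2·(x_2/x_1)) and x_2* = (x_2/x_1)·x_1*.
Numerically x_2/x_1 = 0.004328, so x_1* = 85/(2.2 + 9·0.004328) = 37.9642.

x_1* = 37.9642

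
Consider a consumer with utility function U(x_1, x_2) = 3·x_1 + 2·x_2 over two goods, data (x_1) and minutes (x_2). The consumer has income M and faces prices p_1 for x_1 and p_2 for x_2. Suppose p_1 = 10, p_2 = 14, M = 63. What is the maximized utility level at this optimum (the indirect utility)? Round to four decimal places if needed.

V = 18.9

Linear utility — the consumer picks whichever good has higher MU/price: 3/10 = 0.3 vs 2/14 = 0.1429.
x_1 gives more utility per dollar, so spend all income on x_1: x_1* = M/p_1, x_2* = 0.
Numerically: x_1* = 6.3, x_2* = 0.
Utility at the optimum: U(6.3, 0) = 18.9.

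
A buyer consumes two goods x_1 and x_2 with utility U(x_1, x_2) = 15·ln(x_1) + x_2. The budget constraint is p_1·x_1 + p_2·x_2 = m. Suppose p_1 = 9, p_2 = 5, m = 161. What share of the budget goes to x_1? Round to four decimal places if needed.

Set MRS = p_1/p_2: (15/x_1)/1 = p_1/p_2.
So x_1*(p_1,p_2) = 15·p_2/p_1, independent of income; and x_2* = (m − 15·p_2)/p_2.
At the given prices: x_1* = 15·5/9 = 8.3333, and x_2* = 17.2.
Expenditure on x_1: 9·8.3333 = 75; share = 0.4658.

share on x_1 = 0.4658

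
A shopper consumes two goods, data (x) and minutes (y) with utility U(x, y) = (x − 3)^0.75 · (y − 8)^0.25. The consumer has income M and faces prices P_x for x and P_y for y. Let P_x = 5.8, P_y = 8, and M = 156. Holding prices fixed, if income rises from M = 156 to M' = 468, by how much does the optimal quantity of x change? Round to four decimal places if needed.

Δx* = 40.3448

This is Cobb-Douglas in (x−3, y−8): tangency gives 0.75·P_y·(y−8) = 0.25·P_x·(x−3).
After buying the subsistence bundle (3, 8), a share 0.75 of the remaining income goes to x: x* = 3 + 0.75·(M − 3P_x − 8P_y)/P_x.
Discretionary income = 156 − 3·5.8 − 8·8 = 74.6; x* = 3 + 0.75·74.6/5.8 = 12.6466.
At M' = 468: x* = 52.9914. Change: 52.9914 − 12.6466 = 40.3448.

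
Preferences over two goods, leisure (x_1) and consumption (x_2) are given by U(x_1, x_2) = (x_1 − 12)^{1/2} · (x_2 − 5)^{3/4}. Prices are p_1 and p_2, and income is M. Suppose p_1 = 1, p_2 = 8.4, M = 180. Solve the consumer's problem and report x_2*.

x_2* = 14

Let x_1' = x_1−12, x_2' = x_2−5. MRS = (2/3)·x_2'/x_1' = p_1/p_2.
Substituting into the budget: x_1* = 12 + 0.4·(M − 12·p_1 − 5·p_2)/p_1, and x_2* = 5 + 0.6·(…)/p_2.
Discretionary income = 180 − 12·1 − 5·8.4 = 126; x_2* = 5 + 0.6·126/8.4 = 14.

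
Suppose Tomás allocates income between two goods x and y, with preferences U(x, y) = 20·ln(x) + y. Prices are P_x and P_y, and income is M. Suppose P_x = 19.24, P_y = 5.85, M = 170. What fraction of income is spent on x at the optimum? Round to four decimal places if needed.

Set MRS = P_x/P_y: (20/x)/1 = P_x/P_y.
So x*(P_x,P_y) = 20·P_y/P_x, independent of income; and y* = (M − 20·P_y)/P_y.
At the given prices: x* = 20·5.85/19.24 = 6.0811, and y* = 9.0598.
Expenditure on x: 19.24·6.0811 = 117; share = 0.6882.

share on x = 0.6882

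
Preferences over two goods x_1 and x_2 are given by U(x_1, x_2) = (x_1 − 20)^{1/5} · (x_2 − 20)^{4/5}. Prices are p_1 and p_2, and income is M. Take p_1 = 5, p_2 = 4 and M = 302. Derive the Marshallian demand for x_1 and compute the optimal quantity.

Let x_1' = x_1−20, x_2' = x_2−20. MRS = (1/4)·x_2'/x_1' = p_1/p_2.
After buying the subsistence bundle (20, 20), a share 0.2 of the remaining income goes to x_1: x_1* = 20 + 0.2·(M − 20p_1 − 20p_2)/p_1.
Discretionary income = 302 − 20·5 − 20·4 = 122; x_1* = 20 + 0.2·122/5 = 24.88.

x_1* = 24.88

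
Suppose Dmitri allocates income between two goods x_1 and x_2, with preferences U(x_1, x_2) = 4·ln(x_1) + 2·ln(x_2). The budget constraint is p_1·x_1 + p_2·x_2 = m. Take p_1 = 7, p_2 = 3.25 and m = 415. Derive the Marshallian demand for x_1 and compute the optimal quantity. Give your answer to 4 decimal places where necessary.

MU_x_1/MU_x_2 = (4·x_2)/(2·x_1); tangency sets this equal to p_1/p_2.
Rearranging, p_2·x_2 = (1/2)·p_1·x_1. Substituting into the budget gives p_1·x_1·(1 + (1/2)) = m.
Demand: x_1*(p_1,p_2,m) = 2/3·m/p_1 and x_2* = 1/3·m/p_2.
At p_1=7, p_2=3.25, m=415: x_1* = 2/3·415/7 = 39.5238.

x_1* = 39.5238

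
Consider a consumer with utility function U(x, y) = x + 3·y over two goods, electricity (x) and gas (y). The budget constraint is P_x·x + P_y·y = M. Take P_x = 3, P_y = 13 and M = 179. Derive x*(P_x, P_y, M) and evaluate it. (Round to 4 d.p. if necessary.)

Numerically: x* = 59.6667, y* = 0.

x* = 59.6667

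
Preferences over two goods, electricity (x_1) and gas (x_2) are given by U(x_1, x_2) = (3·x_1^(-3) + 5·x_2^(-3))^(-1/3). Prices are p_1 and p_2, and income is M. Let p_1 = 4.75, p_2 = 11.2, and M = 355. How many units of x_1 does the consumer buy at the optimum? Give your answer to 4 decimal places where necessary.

x_1* = 23.6359

MRS = MU_x_1/MU_x_2 = (3/5)·(x_2/x_1)^(4). Set equal to p_1/p_2.
Solve for the ratio: x_2/x_1 = [(5/3)·p_1/p_2]^(0.25).
With the ratio pinned down, the budget gives x_1* = M/(p_1 + p_2·(x_2/x_1)) and x_2* = (x_2/x_1)·x_1*.
Numerically x_2/x_1 = 0.916919, so x_1* = 355/(4.75 + 11.2·0.916919) = 23.6359.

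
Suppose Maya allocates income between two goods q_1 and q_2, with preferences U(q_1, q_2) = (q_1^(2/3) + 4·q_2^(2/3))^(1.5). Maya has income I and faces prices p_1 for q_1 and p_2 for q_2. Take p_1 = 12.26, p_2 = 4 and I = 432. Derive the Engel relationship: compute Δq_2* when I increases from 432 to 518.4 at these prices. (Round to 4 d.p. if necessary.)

MRS = MU_q_1/MU_q_2 = (1/4)·(q_2/q_1)^(1/3). Set equal to p_1/p_2.
Solve for the ratio: q_2/q_1 = [4·p_1/p_2]^(3).
Substitute q_2 = (q_2/q_1)·q_1 into the budget: q_1* = I/(p_1 + p_2·(q_2/q_1)).
Numerically q_2/q_1 = 1842.771176, so q_1* = 432/(12.26 + 4·1842.771176) = 0.0585 and q_2* = 1842.771176·0.0585 = 107.8207.
At I' = 518.4: q_2* = 129.3848. Change: 129.3848 − 107.8207 = 21.5641.

Δq_2* = 21.5641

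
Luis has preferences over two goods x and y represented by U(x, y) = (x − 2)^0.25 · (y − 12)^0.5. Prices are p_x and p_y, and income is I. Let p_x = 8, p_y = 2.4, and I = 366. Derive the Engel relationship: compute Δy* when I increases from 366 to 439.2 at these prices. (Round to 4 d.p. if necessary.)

Δy* = 20.3333

This is Cobb-Douglas in (x−2, y−12): tangency gives 0.25·p_y·(y−12) = 0.5·p_x·(x−2).
Substituting into the budget: x* = 2 + 1/3·(I − 2·p_x − 12·p_y)/p_x, and y* = 12 + 2/3·(…)/p_y.
Discretionary income = 366 − 2·8 − 12·2.4 = 321.2; y* = 12 + 2/3·321.2/2.4 = 101.2222.
At I' = 439.2: y* = 121.5556. Change: 121.5556 − 101.2222 = 20.3333.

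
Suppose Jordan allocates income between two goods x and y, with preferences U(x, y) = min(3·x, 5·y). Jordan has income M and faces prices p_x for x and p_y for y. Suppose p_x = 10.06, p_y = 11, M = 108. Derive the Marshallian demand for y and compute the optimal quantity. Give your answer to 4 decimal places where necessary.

Leontief preferences: the optimum is at the kink where x/5 = y/3, i.e. y = (3/5)·x.
Budget: p_x·x + p_y·(3/5)·x = M, so (5·p_x + 3·p_y)·x = 5·M.
Demand: x*(p_x,p_y,M) = 5·M/(5·p_x + 3·p_y), y* = 3·M/(5·p_x + 3·p_y).
Here 5·10.06 + 3·11 = 83.3, giving y* = 3.8896.

y* = 3.8896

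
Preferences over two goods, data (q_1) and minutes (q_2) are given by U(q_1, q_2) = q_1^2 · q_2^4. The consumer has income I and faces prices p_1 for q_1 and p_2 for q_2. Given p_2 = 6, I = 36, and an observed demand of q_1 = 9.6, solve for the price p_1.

MU_q_1/MU_q_2 = (2·q_2)/(4·q_1); tangency sets this equal to p_1/p_2.
So 2·p_2·q_2 = 4·p_1·q_1; combined with the budget, a share 1/3 of income goes to q_1.
Demand: q_1*(p_1,p_2,I) = 1/3·I/p_1 and q_2* = 2/3·I/p_2.
Set q_1* = 9.6 in the demand function and solve for p_1: p_1 = 1.25.

p_1 = 1.25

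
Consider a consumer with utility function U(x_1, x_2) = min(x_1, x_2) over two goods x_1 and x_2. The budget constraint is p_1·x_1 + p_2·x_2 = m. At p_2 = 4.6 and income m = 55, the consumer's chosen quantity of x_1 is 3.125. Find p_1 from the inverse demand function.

Leontief preferences: the optimum is at the kink where x_1/1 = x_2/1, i.e. x_2 = x_1.
Budget: p_1·x_1 + p_2·x_1 = m, so (p_1 + p_2)·x_1 = m.
Demand: x_1*(p_1,p_2,m) = m/(p_1 + p_2), x_2* = m/(p_1 + p_2).
Set x_1* = 3.125 in the demand function and solve for p_1: p_1 = 13.

p_1 = 13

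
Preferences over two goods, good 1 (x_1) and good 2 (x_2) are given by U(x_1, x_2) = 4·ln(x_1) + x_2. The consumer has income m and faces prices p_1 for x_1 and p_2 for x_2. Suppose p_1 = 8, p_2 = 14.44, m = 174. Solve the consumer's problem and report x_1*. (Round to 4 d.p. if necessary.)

Set MRS = p_1/p_2: (4/x_1)/1 = p_1/p_2.
So x_1*(p_1,p_2) = 4·p_2/p_1, independent of income; and x_2* = (m − 4·p_2)/p_2.
At the given prices: x_1* = 4·14.44/8 = 7.22.

x_1* = 7.22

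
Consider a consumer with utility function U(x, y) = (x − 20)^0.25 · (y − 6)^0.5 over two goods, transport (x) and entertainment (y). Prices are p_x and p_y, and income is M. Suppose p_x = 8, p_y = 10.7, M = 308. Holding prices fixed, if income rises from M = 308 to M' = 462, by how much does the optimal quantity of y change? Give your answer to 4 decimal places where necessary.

This is Cobb-Douglas in (x−20, y−6): tangency gives 0.25·p_y·(y−6) = 0.5·p_x·(x−20).
After buying the subsistence bundle (20, 6), a share 1/3 of the remaining income goes to x: x* = 20 + 1/3·(M − 20p_x − 6p_y)/p_x.
Discretionary income = 308 − 20·8 − 6·10.7 = 83.8; y* = 6 + 2/3·83.8/10.7 = 11.2212.
At M' = 462: y* = 20.8162. Change: 20.8162 − 11.2212 = 9.595.

Δy* = 9.595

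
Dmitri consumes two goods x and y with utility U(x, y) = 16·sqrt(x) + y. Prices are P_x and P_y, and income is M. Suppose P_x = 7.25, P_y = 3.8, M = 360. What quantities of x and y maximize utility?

Plugging in: x* = (8·3.8/7.25)² = 17.5821, y* = 61.192.

x* = 17.5821, y* = 61.192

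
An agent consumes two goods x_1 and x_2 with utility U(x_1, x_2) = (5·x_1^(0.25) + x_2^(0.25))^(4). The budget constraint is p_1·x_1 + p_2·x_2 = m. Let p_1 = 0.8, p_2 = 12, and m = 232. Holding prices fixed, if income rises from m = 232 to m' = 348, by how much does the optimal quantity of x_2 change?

From the CES first-order condition, 5·(x_2/x_1)^(0.75) = p_1/p_2.
Solve for the ratio: x_2/x_1 = [(1/5)·p_1/p_2]^(4/3).
Substitute x_2 = (x_2/x_1)·x_1 into the budget: x_1* = m/(p_1 + p_2·(x_2/x_1)).
Numerically x_2/x_1 = 0.003162, so x_1* = 232/(0.8 + 12·0.003162) = 276.8694 and x_2* = 0.003162·276.8694 = 0.8754.
At m' = 348: x_2* = 1.3131. Change: 1.3131 − 0.8754 = 0.4377.

Δx_2* = 0.4377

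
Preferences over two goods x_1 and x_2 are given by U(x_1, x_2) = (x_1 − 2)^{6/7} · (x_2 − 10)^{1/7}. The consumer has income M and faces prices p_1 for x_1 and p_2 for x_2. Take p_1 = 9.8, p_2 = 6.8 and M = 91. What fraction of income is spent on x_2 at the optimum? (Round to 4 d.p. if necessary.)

After buying the subsistence bundle (2, 10), a share 6/7 of the remaining income goes to x_1: x_1* = 2 + 6/7·(M − 2p_1 − 10p_2)/p_1.
Discretionary income = 91 − 2·9.8 − 10·6.8 = 3.4; x_1* = 2 + 6/7·3.4/9.8 = 2.2974; x_2* = 10 + 1/7·3.4/6.8 = 10.0714.
Expenditure on x_2: 6.8·10.0714 = 68.4857; share = 0.7526.

share on x_2 = 0.7526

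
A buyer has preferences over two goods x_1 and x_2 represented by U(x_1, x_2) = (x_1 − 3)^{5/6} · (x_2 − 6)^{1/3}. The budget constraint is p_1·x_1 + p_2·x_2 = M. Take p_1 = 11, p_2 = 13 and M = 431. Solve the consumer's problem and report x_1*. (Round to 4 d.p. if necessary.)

MRS = (5/2)·(x_2−6)/(x_1−3). Tangency with p_1/p_2 gives x_2−6 = (2/5)·(p_1/p_2)·(x_1−3).
After buying the subsistence bundle (3, 6), a share 5/7 of the remaining income goes to x_1: x_1* = 3 + 5/7·(M − 3p_1 − 6p_2)/p_1.
Discretionary income = 431 − 3·11 − 6·13 = 320; x_1* = 3 + 5/7·320/11 = 23.7792.

x_1* = 23.7792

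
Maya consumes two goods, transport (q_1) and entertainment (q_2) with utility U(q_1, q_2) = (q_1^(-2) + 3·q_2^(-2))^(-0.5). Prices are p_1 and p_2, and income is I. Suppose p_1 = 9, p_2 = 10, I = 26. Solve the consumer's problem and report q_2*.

q_2* = 1.5793

MU_q_1 ∝ q_1^(-3), MU_q_2 ∝ 3·q_2^(-3), so MRS = (1/3)·(q_2/q_1)^(3) = p_1/p_2.
Solve for the ratio: q_2/q_1 = [3·p_1/p_2]^(1/3).
Substitute q_2 = (q_2/q_1)·q_1 into the budget: q_1* = I/(p_1 + p_2·(q_2/q_1)).
Numerically q_2/q_1 = 1.392477, so q_1* = 26/(9 + 10·1.392477) = 1.1341 and q_2* = 1.392477·1.1341 = 1.5793.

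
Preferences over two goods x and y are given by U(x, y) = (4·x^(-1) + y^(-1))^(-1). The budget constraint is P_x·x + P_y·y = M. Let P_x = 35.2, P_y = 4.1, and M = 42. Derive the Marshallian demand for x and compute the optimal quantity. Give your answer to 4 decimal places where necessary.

x* = 1.0193

Numerically y/x = 1.46504, so x* = 42/(35.2 + 4.1·1.46504) = 1.0193.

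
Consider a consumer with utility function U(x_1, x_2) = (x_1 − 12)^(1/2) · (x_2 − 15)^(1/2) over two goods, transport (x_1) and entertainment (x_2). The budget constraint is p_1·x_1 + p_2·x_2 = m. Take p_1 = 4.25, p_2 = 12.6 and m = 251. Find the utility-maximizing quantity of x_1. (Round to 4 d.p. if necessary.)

x_1* = 13.2941

MRS = (x_2−15)/(x_1−12). Tangency with p_1/p_2 gives x_2−15 = (p_1/p_2)·(x_1−12).
Substituting into the budget: x_1* = 12 + 0.5·(m − 12·p_1 − 15·p_2)/p_1, and x_2* = 15 + 0.5·(…)/p_2.
Discretionary income = 251 − 12·4.25 − 15·12.6 = 11; x_1* = 12 + 0.5·11/4.25 = 13.2941.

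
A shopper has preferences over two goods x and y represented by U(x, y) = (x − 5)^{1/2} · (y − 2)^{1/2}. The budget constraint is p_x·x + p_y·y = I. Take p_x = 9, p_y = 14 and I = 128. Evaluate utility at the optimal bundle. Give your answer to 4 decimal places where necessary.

V = 2.4499

Discretionary income = 128 − 5·9 − 2·14 = 55; x* = 5 + 0.5·55/9 = 8.0556; y* = 2 + 0.5·55/14 = 3.9643.
Utility at the optimum: U(8.0556, 3.9643) = 2.4499.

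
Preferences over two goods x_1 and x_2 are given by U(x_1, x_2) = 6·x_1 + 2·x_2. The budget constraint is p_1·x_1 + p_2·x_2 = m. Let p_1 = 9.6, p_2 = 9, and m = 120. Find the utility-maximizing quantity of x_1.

x_1* = 12.5

Numerically: x_1* = 12.5, x_2* = 0.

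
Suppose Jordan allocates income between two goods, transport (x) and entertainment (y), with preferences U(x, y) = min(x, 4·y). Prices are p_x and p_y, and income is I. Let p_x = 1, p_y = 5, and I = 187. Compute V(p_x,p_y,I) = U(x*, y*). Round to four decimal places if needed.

V = 83.1111

With perfect complements, no substitution: consume in ratio x:y = 4:1.
Budget: p_x·x + p_y·(1/4)·x = I, so (4·p_x + p_y)·x = 4·I.
Demand: x*(p_x,p_y,I) = 4·I/(4·p_x + p_y), y* = I/(4·p_x + p_y).
Here 4·1 + 5 = 9, giving x* = 83.1111 and y* = 20.7778.
Utility at the optimum: U(83.1111, 20.7778) = 83.1111.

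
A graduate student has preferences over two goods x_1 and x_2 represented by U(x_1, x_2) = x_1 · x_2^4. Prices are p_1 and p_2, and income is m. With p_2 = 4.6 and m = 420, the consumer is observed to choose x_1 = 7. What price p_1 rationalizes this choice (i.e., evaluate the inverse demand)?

The MRS is (1/4)·x_2/x_1. Set MRS = p_1/p_2.
So p_2·x_2 = 4·p_1·x_1; combined with the budget, a share 0.2 of income goes to x_1.
Demand: x_1*(p_1,p_2,m) = 0.2·m/p_1 and x_2* = 0.8·m/p_2.
Set x_1* = 7 in the demand function and solve for p_1: p_1 = 12.

p_1 = 12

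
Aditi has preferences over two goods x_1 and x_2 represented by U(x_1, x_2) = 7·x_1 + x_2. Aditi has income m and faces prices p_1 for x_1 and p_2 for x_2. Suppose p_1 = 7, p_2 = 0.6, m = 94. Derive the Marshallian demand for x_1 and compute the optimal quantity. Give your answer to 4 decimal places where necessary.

x_1* = 0

Perfect substitutes: compare marginal utility per dollar. 7/p_1 vs 1/p_2 → 1 vs 1.6667.
x_2 gives more utility per dollar, so spend all income on x_2: x_2* = m/p_2, x_1* = 0.
Numerically: x_1* = 0, x_2* = 156.6667.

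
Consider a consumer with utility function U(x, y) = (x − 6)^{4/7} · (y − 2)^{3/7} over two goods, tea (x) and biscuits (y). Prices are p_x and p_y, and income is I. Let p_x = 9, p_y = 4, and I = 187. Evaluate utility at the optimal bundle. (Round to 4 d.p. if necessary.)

V = 9.9316

After buying the subsistence bundle (6, 2), a share 4/7 of the remaining income goes to x: x* = 6 + 4/7·(I − 6p_x − 2p_y)/p_x.
Discretionary income = 187 − 6·9 − 2·4 = 125; x* = 6 + 4/7·125/9 = 13.9365; y* = 2 + 3/7·125/4 = 15.3929.
Utility at the optimum: U(13.9365, 15.3929) = 9.9316.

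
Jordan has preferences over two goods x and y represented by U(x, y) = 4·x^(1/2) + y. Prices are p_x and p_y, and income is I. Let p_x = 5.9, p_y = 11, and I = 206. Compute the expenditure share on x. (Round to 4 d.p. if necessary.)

share on x = 0.3982

Utility is quasi-linear in y; the FOC for x is 2/√x = p_x/p_y.
Solve: √x = 2·p_y/p_x, so x*(p_x,p_y) = (2·p_y/p_x)², and y* = (I − p_x·x*)/p_y.
Plugging in: x* = (2·11/5.9)² = 13.9041, y* = 11.2696.
Expenditure on x: 5.9·13.9041 = 82.0339; share = 0.3982.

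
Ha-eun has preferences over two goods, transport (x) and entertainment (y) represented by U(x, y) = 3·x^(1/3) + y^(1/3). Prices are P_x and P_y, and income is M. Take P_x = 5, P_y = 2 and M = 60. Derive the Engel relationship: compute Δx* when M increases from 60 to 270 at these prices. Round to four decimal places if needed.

MRS = MU_x/MU_y = 3·(y/x)^(2/3). Set equal to P_x/P_y.
Solve for the ratio: y/x = [(1/3)·P_x/P_y]^(1.5).
With the ratio pinned down, the budget gives x* = M/(P_x + P_y·(y/x)) and y* = (y/x)·x*.
Numerically y/x = 0.760726, so x* = 60/(5 + 2·0.760726) = 9.2004.
At M' = 270: x* = 41.4018. Change: 41.4018 − 9.2004 = 32.2014.

Δx* = 32.2014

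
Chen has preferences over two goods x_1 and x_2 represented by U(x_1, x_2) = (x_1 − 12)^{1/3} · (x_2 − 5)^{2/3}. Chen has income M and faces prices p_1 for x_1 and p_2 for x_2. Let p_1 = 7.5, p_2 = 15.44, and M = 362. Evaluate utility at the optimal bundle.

V = 8.4925

Substituting into the budget: x_1* = 12 + 1/3·(M − 12·p_1 − 5·p_2)/p_1, and x_2* = 5 + 2/3·(…)/p_2.
Discretionary income = 362 − 12·7.5 − 5·15.44 = 194.8; x_1* = 12 + 1/3·194.8/7.5 = 20.6578; x_2* = 5 + 2/3·194.8/15.44 = 13.4111.
Utility at the optimum: U(20.6578, 13.4111) = 8.4925.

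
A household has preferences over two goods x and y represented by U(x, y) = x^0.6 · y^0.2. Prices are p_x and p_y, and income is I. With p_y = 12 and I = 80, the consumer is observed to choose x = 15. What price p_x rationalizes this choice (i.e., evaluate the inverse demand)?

Tangency: MRS = 3·y/x = p_x/p_y.
Rearranging, p_y·y = (1/3)·p_x·x. Substituting into the budget gives p_x·x·(1 + (1/3)) = I.
Demand: x*(p_x,p_y,I) = 0.75·I/p_x and y* = 0.25·I/p_y.
Set x* = 15 in the demand function and solve for p_x: p_x = 4.

p_x = 4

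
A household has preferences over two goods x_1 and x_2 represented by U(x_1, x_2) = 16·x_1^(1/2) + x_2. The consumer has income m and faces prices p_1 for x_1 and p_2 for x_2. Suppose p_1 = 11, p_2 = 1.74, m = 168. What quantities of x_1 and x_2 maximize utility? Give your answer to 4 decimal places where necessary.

x_1* = 1.6014, x_2* = 86.4281

MU_x_1 = 8/√x_1, MU_x_2 = 1. Tangency: 8/√x_1 = p_1/p_2.
Thus x_1* = (8·p_2/p_1)² — independent of m — with the rest of income spent on x_2.
Plugging in: x_1* = (8·1.74/11)² = 1.6014, x_2* = 86.4281.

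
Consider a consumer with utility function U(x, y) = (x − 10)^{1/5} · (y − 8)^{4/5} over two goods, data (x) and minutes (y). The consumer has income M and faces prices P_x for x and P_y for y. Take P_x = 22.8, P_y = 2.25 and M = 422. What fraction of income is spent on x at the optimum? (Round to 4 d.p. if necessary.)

This is Cobb-Douglas in (x−10, y−8): tangency gives 0.2·P_y·(y−8) = 0.8·P_x·(x−10).
Substituting into the budget: x* = 10 + 0.2·(M − 10·P_x − 8·P_y)/P_x, and y* = 8 + 0.8·(…)/P_y.
Discretionary income = 422 − 10·22.8 − 8·2.25 = 176; x* = 10 + 0.2·176/22.8 = 11.5439; y* = 8 + 0.8·176/2.25 = 70.5778.
Expenditure on x: 22.8·11.5439 = 263.2; share = 0.6237.

share on x = 0.6237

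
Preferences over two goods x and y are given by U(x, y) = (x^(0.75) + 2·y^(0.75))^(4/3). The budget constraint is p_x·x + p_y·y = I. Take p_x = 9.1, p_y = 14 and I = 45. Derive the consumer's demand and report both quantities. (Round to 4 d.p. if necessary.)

MU_x ∝ x^(-0.25), MU_y ∝ 2·y^(-0.25), so MRS = (1/2)·(y/x)^(0.25) = p_x/p_y.
Solve for the ratio: y/x = [2·p_x/p_y]^(4).
With the ratio pinned down, the budget gives x* = I/(p_x + p_y·(y/x)) and y* = (y/x)·x*.
Numerically y/x = 2.8561, so x* = 45/(9.1 + 14·2.8561) = 0.9168 and y* = 2.8561·0.9168 = 2.6184.

x* = 0.9168, y* = 2.6184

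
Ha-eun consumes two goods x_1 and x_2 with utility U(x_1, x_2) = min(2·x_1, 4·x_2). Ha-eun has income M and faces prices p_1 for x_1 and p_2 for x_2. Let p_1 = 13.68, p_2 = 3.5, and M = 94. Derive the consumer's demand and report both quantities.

Leontief preferences: the optimum is at the kink where x_1/4 = x_2/2, i.e. x_2 = (1/2)·x_1.
Budget: p_1·x_1 + p_2·(1/2)·x_1 = M, so (4·p_1 + 2·p_2)·x_1 = 4·M.
Demand: x_1*(p_1,p_2,M) = 4·M/(4·p_1 + 2·p_2), x_2* = 2·M/(4·p_1 + 2·p_2).
Here 4·13.68 + 2·3.5 = 61.72, giving x_1* = 6.092 and x_2* = 3.046.

x_1* = 6.092, x_2* = 3.046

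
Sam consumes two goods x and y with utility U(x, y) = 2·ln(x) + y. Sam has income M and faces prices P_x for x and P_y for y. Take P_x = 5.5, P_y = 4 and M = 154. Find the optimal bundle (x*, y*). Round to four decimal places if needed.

Set MRS = P_x/P_y: (2/x)/1 = P_x/P_y.
So x*(P_x,P_y) = 2·P_y/P_x, independent of income; and y* = (M − 2·P_y)/P_y.
At the given prices: x* = 2·4/5.5 = 1.4545, and y* = 36.5.

x* = 1.4545, y* = 36.5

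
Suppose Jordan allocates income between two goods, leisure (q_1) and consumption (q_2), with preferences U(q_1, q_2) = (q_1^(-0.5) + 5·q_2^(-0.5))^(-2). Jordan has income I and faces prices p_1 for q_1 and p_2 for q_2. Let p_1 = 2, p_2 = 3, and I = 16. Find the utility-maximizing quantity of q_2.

q_2* = 4.1065

MRS = MU_q_1/MU_q_2 = (1/5)·(q_2/q_1)^(1.5). Set equal to p_1/p_2.
Hence q_2/q_1 = (5·p_1/p_2)^(1/(1.5)), i.e. raised to the 2/3 power.
With the ratio pinned down, the budget gives q_1* = I/(p_1 + p_2·(q_2/q_1)) and q_2* = (q_2/q_1)·q_1*.
Numerically q_2/q_1 = 2.231443, so q_1* = 16/(2 + 3·2.231443) = 1.8403 and q_2* = 2.231443·1.8403 = 4.1065.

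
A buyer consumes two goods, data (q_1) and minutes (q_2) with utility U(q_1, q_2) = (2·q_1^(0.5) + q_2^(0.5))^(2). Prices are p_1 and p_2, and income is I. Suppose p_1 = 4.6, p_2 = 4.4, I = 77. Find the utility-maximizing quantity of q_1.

q_1* = 13.2707

MRS = MU_q_1/MU_q_2 = 2·(q_2/q_1)^(0.5). Set equal to p_1/p_2.
Solve for the ratio: q_2/q_1 = [(1/2)·p_1/p_2]^(2).
With the ratio pinned down, the budget gives q_1* = I/(p_1 + p_2·(q_2/q_1)) and q_2* = (q_2/q_1)·q_1*.
Numerically q_2/q_1 = 0.273244, so q_1* = 77/(4.6 + 4.4·0.273244) = 13.2707.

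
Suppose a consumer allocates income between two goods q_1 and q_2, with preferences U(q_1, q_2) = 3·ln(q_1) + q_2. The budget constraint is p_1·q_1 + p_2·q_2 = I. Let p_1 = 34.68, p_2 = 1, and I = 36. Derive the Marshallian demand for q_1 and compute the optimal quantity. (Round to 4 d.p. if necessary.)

Set MRS = p_1/p_2: (3/q_1)/1 = p_1/p_2.
So q_1*(p_1,p_2) = 3·p_2/p_1, independent of income; and q_2* = (I − 3·p_2)/p_2.
At the given prices: q_1* = 3·1/34.68 = 0.0865.

q_1* = 0.0865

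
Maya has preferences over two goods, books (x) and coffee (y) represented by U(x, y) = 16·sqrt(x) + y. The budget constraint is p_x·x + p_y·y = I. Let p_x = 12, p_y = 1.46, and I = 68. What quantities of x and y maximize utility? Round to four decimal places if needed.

MU_x = 8/√x, MU_y = 1. Tangency: 8/√x = p_x/p_y.
Solve: √x = 8·p_y/p_x, so x*(p_x,p_y) = (8·p_y/p_x)², and y* = (I − p_x·x*)/p_y.
Plugging in: x* = (8·1.46/12)² = 0.9474, y* = 38.7887.

x* = 0.9474, y* = 38.7887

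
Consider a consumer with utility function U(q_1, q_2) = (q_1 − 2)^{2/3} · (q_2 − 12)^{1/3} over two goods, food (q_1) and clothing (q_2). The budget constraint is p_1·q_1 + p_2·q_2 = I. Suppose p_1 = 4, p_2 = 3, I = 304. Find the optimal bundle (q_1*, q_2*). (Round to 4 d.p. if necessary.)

q_1* = 45.3333, q_2* = 40.8889

Let q_1' = q_1−2, q_2' = q_2−12. MRS = 2·q_2'/q_1' = p_1/p_2.
Substituting into the budget: q_1* = 2 + 2/3·(I − 2·p_1 − 12·p_2)/p_1, and q_2* = 12 + 1/3·(…)/p_2.
Discretionary income = 304 − 2·4 − 12·3 = 260; q_1* = 2 + 2/3·260/4 = 45.3333; q_2* = 12 + 1/3·260/3 = 40.8889.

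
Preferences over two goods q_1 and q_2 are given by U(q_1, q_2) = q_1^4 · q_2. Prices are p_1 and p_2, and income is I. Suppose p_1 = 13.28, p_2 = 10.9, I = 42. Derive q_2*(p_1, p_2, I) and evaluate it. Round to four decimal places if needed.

The MRS is 4·q_2/q_1. Set MRS = p_1/p_2.
So 4·p_2·q_2 = p_1·q_1; combined with the budget, a share 0.8 of income goes to q_1.
Demand: q_1*(p_1,p_2,I) = 0.8·I/p_1 and q_2* = 0.2·I/p_2.
At p_1=13.28, p_2=10.9, I=42: q_2* = 0.2·42/10.9 = 0.7706.

q_2* = 0.7706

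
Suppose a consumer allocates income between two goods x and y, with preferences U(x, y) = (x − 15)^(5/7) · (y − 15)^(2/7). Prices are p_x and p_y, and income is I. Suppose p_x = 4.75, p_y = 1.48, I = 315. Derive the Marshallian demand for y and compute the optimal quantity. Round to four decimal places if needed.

This is Cobb-Douglas in (x−15, y−15): tangency gives 5/7·p_y·(y−15) = 2/7·p_x·(x−15).
After buying the subsistence bundle (15, 15), a share 5/7 of the remaining income goes to x: x* = 15 + 5/7·(I − 15p_x − 15p_y)/p_x.
Discretionary income = 315 − 15·4.75 − 15·1.48 = 221.55; y* = 15 + 2/7·221.55/1.48 = 57.7703.

y* = 57.7703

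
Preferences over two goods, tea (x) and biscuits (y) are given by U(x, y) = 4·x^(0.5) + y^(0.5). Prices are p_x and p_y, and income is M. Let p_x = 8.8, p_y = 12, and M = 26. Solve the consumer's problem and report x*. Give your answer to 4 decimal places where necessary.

MU_x ∝ 4·x^(-0.5), MU_y ∝ y^(-0.5), so MRS = 4·(y/x)^(0.5) = p_x/p_y.
Solve for the ratio: y/x = [(1/4)·p_x/p_y]^(2).
With the ratio pinned down, the budget gives x* = M/(p_x + p_y·(y/x)) and y* = (y/x)·x*.
Numerically y/x = 0.033611, so x* = 26/(8.8 + 12·0.033611) = 2.8251.

x* = 2.8251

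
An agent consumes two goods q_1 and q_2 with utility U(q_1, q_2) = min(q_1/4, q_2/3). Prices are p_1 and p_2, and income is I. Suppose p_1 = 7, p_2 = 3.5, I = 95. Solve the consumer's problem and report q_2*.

With perfect complements, no substitution: consume in ratio q_1:q_2 = 4:3.
Budget: p_1·q_1 + p_2·(3/4)·q_1 = I, so (4·p_1 + 3·p_2)·q_1 = 4·I.
Demand: q_1*(p_1,p_2,I) = 4·I/(4·p_1 + 3·p_2), q_2* = 3·I/(4·p_1 + 3·p_2).
Here 4·7 + 3·3.5 = 38.5, giving q_2* = 7.4026.

q_2* = 7.4026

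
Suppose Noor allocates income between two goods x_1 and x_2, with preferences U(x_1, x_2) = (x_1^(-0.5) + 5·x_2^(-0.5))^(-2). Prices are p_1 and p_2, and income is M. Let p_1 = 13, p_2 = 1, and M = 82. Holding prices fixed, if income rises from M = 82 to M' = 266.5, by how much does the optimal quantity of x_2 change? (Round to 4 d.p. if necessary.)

Substitute x_2 = (x_2/x_1)·x_1 into the budget: x_1* = M/(p_1 + p_2·(x_2/x_1)).
Numerically x_2/x_1 = 16.166236, so x_1* = 82/(13 + 1·16.166236) = 2.8115 and x_2* = 16.166236·2.8115 = 45.4509.
At M' = 266.5: x_2* = 147.7154. Change: 147.7154 − 45.4509 = 102.2645.

Δx_2* = 102.2645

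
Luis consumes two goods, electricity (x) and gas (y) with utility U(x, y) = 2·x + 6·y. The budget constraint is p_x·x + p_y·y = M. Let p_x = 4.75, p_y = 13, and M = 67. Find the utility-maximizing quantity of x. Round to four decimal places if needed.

y gives more utility per dollar, so spend all income on y: y* = M/p_y, x* = 0.
Numerically: x* = 0, y* = 5.1538.

x* = 0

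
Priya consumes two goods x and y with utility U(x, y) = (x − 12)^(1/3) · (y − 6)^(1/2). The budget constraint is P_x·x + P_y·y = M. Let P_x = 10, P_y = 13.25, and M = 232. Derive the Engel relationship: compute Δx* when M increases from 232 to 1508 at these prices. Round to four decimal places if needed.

Δx* = 51.04

Discretionary income = 232 − 12·10 − 6·13.25 = 32.5; x* = 12 + 0.4·32.5/10 = 13.3.
At M' = 1508: x* = 64.34. Change: 64.34 − 13.3 = 51.04.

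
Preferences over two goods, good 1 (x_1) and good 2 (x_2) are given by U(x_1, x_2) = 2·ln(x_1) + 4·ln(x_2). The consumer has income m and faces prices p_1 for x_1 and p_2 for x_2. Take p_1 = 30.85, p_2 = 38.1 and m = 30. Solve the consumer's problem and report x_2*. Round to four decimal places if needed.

x_2* = 0.5249

MU_x_1/MU_x_2 = (2·x_2)/(4·x_1); tangency sets this equal to p_1/p_2.
So 2·p_2·x_2 = 4·p_1·x_1; combined with the budget, a share 1/3 of income goes to x_1.
Demand: x_1*(p_1,p_2,m) = 1/3·m/p_1 and x_2* = 2/3·m/p_2.
At p_1=30.85, p_2=38.1, m=30: x_2* = 2/3·30/38.1 = 0.5249.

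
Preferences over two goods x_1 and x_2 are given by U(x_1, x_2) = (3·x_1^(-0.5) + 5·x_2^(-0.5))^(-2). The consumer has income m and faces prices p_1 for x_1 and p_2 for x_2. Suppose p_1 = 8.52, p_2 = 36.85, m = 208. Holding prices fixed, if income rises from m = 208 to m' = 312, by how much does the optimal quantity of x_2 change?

Δx_2* = 1.9645

From the CES first-order condition, (3/5)·(x_2/x_1)^(1.5) = p_1/p_2.
Solve for the ratio: x_2/x_1 = [(5/3)·p_1/p_2]^(2/3).
Substitute x_2 = (x_2/x_1)·x_1 into the budget: x_1* = m/(p_1 + p_2·(x_2/x_1)).
Numerically x_2/x_1 = 0.529542, so x_1* = 208/(8.52 + 36.85·0.529542) = 7.4197 and x_2* = 0.529542·7.4197 = 3.929.
At m' = 312: x_2* = 5.8935. Change: 5.8935 − 3.929 = 1.9645.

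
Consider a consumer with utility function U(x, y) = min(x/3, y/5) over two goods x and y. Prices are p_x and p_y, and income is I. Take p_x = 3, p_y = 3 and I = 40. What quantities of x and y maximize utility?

x* = 5, y* = 8.3333

Leontief preferences: the optimum is at the kink where x/3 = y/5, i.e. y = (5/3)·x.
Budget: p_x·x + p_y·(5/3)·x = I, so (3·p_x + 5·p_y)·x = 3·I.
Demand: x*(p_x,p_y,I) = 3·I/(3·p_x + 5·p_y), y* = 5·I/(3·p_x + 5·p_y).
Here 3·3 + 5·3 = 24, giving x* = 5 and y* = 8.3333.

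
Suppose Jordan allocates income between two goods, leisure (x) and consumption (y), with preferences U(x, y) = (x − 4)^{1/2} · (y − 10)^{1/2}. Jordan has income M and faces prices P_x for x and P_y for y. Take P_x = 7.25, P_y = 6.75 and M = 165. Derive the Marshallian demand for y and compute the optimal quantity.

y* = 15.0741

MRS = (y−10)/(x−4). Tangency with P_x/P_y gives y−10 = (P_x/P_y)·(x−4).
Substituting into the budget: x* = 4 + 0.5·(M − 4·P_x − 10·P_y)/P_x, and y* = 10 + 0.5·(…)/P_y.
Discretionary income = 165 − 4·7.25 − 10·6.75 = 68.5; y* = 10 + 0.5·68.5/6.75 = 15.0741.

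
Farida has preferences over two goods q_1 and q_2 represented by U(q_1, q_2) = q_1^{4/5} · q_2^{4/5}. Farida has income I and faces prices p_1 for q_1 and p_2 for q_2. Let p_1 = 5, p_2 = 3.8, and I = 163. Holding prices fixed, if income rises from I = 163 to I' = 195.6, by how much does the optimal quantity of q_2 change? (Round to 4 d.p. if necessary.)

The MRS is q_2/q_1. Set MRS = p_1/p_2.
Rearranging, p_2·q_2 = p_1·q_1. Substituting into the budget gives p_1·q_1·(1 + 1) = I.
Demand: q_1*(p_1,p_2,I) = 0.5·I/p_1 and q_2* = 0.5·I/p_2.
At p_1=5, p_2=3.8, I=163: q_2* = 0.5·163/3.8 = 21.4474.
At I' = 195.6: q_2* = 25.7368. Change: 25.7368 − 21.4474 = 4.2895.

Δq_2* = 4.2895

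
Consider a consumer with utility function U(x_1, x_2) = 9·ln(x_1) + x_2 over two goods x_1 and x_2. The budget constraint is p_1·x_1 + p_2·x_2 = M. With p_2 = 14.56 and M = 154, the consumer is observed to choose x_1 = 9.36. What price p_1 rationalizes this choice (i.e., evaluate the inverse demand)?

Set MRS = p_1/p_2: (9/x_1)/1 = p_1/p_2.
So x_1*(p_1,p_2) = 9·p_2/p_1, independent of income; and x_2* = (M − 9·p_2)/p_2.
Set x_1* = 9.36 in the demand function and solve for p_1: p_1 = 14.

p_1 = 14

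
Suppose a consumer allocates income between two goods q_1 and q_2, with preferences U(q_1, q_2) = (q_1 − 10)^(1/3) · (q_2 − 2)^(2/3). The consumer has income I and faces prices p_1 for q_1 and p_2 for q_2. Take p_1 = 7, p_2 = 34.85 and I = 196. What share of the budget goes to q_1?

Let q_1' = q_1−10, q_2' = q_2−2. MRS = (1/2)·q_2'/q_1' = p_1/p_2.
Substituting into the budget: q_1* = 10 + 1/3·(I − 10·p_1 − 2·p_2)/p_1, and q_2* = 2 + 2/3·(…)/p_2.
Discretionary income = 196 − 10·7 − 2·34.85 = 56.3; q_1* = 10 + 1/3·56.3/7 = 12.681; q_2* = 2 + 2/3·56.3/34.85 = 3.077.
Expenditure on q_1: 7·12.681 = 88.7667; share = 0.4529.

share on q_1 = 0.4529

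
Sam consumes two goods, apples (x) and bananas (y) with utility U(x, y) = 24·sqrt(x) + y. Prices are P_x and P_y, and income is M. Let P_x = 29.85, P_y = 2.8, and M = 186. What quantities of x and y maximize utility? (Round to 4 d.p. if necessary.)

MU_x = 12/√x, MU_y = 1. Tangency: 12/√x = P_x/P_y.
Thus x* = (12·P_y/P_x)² — independent of M — with the rest of income spent on y.
Plugging in: x* = (12·2.8/29.85)² = 1.267, y* = 52.921.

x* = 1.267, y* = 52.921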